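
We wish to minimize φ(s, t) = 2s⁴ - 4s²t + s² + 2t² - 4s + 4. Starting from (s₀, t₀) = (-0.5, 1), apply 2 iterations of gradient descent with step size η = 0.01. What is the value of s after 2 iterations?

-0.45880064

∇φ = (8s³ - 8st + 2s - 4, -4s² + 4t)
(s₁, t₁) = (-0.5, 1) − 0.01·(-2, 3) = (-0.48, 0.97)
(s₂, t₂) = (-0.48, 0.97) − 0.01·(-2.119936, 2.9584) = (-0.45880064, 0.940416)
s = -0.45880064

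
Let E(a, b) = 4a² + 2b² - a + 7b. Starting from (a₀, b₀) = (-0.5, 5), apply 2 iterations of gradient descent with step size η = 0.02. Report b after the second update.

3.9632

∇E = (8a - 1, 4b + 7)
(a₁, b₁) = (-0.5, 5) − 0.02·(-5, 27) = (-0.4, 4.46)
(a₂, b₂) = (-0.4, 4.46) − 0.02·(-4.2, 24.84) = (-0.316, 3.9632)
b = 3.9632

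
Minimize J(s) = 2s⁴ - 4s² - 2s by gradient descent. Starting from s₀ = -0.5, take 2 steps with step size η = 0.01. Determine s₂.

-0.52018792

J′(s) = 8s³ - 8s - 2
s₁ = -0.5 − 0.01·1 = -0.51
s₂ = -0.51 − 0.01·1.018792 = -0.52018792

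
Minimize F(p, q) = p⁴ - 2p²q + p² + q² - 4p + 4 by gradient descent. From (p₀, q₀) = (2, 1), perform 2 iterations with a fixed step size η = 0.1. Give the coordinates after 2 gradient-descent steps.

(-0.1504, 1.312)

∇F = (4p³ - 4pq + 2p - 4, -2p² + 2q)
(p₁, q₁) = (2, 1) − 0.1·(24, -6) = (-0.4, 1.6)
(p₂, q₂) = (-0.4, 1.6) − 0.1·(-2.496, 2.88) = (-0.1504, 1.312)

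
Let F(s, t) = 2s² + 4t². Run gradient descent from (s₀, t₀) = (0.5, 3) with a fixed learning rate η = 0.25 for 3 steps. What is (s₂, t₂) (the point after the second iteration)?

(0, 3)

∇F = (4s, 8t)
(s₁, t₁) = (0.5, 3) − 0.25·(2, 24) = (0, -3)
(s₂, t₂) = (0, -3) − 0.25·(0, -24) = (0, 3)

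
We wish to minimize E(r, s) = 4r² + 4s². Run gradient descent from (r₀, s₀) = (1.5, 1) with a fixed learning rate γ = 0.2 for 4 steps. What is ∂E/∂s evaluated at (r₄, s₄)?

1.0368

∇E = (8r, 8s)
(r₁, s₁) = (1.5, 1) − 0.2·(12, 8) = (-0.9, -0.6)
(r₂, s₂) = (-0.9, -0.6) − 0.2·(-7.2, -4.8) = (0.54, 0.36)
(r₃, s₃) = (0.54, 0.36) − 0.2·(4.32, 2.88) = (-0.324, -0.216)
(r₄, s₄) = (-0.324, -0.216) − 0.2·(-2.592, -1.728) = (0.1944, 0.1296)
∂E/∂s at (0.1944, 0.1296) = 1.0368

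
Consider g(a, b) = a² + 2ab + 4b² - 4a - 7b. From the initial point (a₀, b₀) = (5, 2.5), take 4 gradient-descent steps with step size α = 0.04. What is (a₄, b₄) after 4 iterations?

∇g = (2a + 2b - 4, 2a + 8b - 7)
Step 1: at (5, 2.5), ∇g = (11, 23) → (5, 2.5) − 0.04·(11, 23) = (4.56, 1.58)
Step 2: at (4.56, 1.58), ∇g = (8.28, 14.76) → (4.56, 1.58) − 0.04·(8.28, 14.76) = (4.2288, 0.9896)
Step 3: at (4.2288, 0.9896), ∇g = (6.4368, 9.3744) → (4.2288, 0.9896) − 0.04·(6.4368, 9.3744) = (3.971328, 0.614624)
Step 4: at (3.971328, 0.614624), ∇g = (5.171904, 5.859648) → (3.971328, 0.614624) − 0.04·(5.171904, 5.859648) = (3.76445184, 0.38023808)

(3.76445184, 0.38023808)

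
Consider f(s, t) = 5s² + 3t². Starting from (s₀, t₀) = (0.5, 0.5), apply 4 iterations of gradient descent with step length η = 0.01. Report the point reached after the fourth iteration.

(0.32805, 0.39037448)

∇f = (10s, 6t)
(s₁, t₁) = (0.5, 0.5) − 0.01·(5, 3) = (0.45, 0.47)
(s₂, t₂) = (0.45, 0.47) − 0.01·(4.5, 2.82) = (0.405, 0.4418)
(s₃, t₃) = (0.405, 0.4418) − 0.01·(4.05, 2.6508) = (0.3645, 0.415292)
(s₄, t₄) = (0.3645, 0.415292) − 0.01·(3.645, 2.491752) = (0.32805, 0.39037448)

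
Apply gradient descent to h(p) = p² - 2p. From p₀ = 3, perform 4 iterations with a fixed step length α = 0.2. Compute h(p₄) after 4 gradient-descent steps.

-0.93281536

h′(p) = 2p - 2
p₁ = 3 − 0.2·4 = 2.2
p₂ = 2.2 − 0.2·2.4 = 1.72
p₃ = 1.72 − 0.2·1.44 = 1.432
p₄ = 1.432 − 0.2·0.864 = 1.2592
h(1.2592) = -0.93281536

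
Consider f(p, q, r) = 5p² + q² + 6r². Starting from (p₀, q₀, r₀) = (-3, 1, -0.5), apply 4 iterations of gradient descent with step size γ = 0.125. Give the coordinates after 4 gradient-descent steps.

(-0.01171875, 0.31640625, -0.03125)

∇f = (10p, 2q, 12r)
Step 1: at (-3, 1, -0.5), ∇f = (-30, 2, -6) → (-3, 1, -0.5) − 0.125·(-30, 2, -6) = (0.75, 0.75, 0.25)
Step 2: at (0.75, 0.75, 0.25), ∇f = (7.5, 1.5, 3) → (0.75, 0.75, 0.25) − 0.125·(7.5, 1.5, 3) = (-0.1875, 0.5625, -0.125)
Step 3: at (-0.1875, 0.5625, -0.125), ∇f = (-1.875, 1.125, -1.5) → (-0.1875, 0.5625, -0.125) − 0.125·(-1.875, 1.125, -1.5) = (0.046875, 0.421875, 0.0625)
Step 4: at (0.046875, 0.421875, 0.0625), ∇f = (0.46875, 0.84375, 0.75) → (0.046875, 0.421875, 0.0625) − 0.125·(0.46875, 0.84375, 0.75) = (-0.01171875, 0.31640625, -0.03125)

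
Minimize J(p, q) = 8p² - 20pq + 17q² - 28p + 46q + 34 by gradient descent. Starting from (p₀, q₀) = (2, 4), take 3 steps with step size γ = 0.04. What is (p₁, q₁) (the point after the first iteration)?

(5.04, -1.68)

∇J = (16p - 20q - 28, -20p + 34q + 46)
Step 1: at (2, 4), ∇J = (-76, 142) → (2, 4) − 0.04·(-76, 142) = (5.04, -1.68)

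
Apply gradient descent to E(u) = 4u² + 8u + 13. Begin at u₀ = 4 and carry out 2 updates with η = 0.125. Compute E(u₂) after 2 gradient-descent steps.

9

E′(u) = 8u + 8
Step 1: E′(4) = 40; u₁ = 4 − 0.125·40 = -1
Step 2: E′(-1) = 0; u₂ = -1 − 0.125·0 = -1
E(-1) = 9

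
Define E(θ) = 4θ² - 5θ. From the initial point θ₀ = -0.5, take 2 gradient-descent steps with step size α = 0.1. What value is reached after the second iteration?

0.58

E′(θ) = 8θ - 5
θ₁ = -0.5 − 0.1·(-9) = 0.4
θ₂ = 0.4 − 0.1·(-1.8) = 0.58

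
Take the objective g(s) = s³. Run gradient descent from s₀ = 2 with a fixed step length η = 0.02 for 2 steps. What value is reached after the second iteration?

g′(s) = 3s²
Step 1: g′(2) = 12; s₁ = 2 − 0.02·12 = 1.76
Step 2: g′(1.76) = 9.2928; s₂ = 1.76 − 0.02·9.2928 = 1.574144

1.574144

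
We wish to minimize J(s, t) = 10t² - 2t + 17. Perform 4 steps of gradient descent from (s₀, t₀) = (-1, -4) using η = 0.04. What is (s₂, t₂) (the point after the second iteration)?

(-1, -0.064)

∇J = (0, 20t - 2)
Step 1: at (-1, -4), ∇J = (0, -82) → (-1, -4) − 0.04·(0, -82) = (-1, -0.72)
Step 2: at (-1, -0.72), ∇J = (0, -16.4) → (-1, -0.72) − 0.04·(0, -16.4) = (-1, -0.064)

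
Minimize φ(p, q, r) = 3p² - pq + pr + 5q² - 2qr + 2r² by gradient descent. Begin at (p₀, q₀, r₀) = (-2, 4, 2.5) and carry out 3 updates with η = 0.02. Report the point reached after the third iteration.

(-1.322168, 2.207176, 2.40488)

∇φ = (6p - q + r, -p + 10q - 2r, p - 2q + 4r)
(p₁, q₁, r₁) = (-2, 4, 2.5) − 0.02·(-13.5, 37, 0) = (-1.73, 3.26, 2.5)
(p₂, q₂, r₂) = (-1.73, 3.26, 2.5) − 0.02·(-11.14, 29.33, 1.75) = (-1.5072, 2.6734, 2.465)
(p₃, q₃, r₃) = (-1.5072, 2.6734, 2.465) − 0.02·(-9.2516, 23.3112, 3.006) = (-1.322168, 2.207176, 2.40488)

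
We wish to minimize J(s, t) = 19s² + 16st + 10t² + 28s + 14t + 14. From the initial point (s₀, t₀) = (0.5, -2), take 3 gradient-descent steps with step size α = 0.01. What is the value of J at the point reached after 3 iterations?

16.277550214576

∇J = (38s + 16t + 28, 16s + 20t + 14)
(s₁, t₁) = (0.5, -2) − 0.01·(15, -18) = (0.35, -1.82)
(s₂, t₂) = (0.35, -1.82) − 0.01·(12.18, -16.8) = (0.2282, -1.652)
(s₃, t₃) = (0.2282, -1.652) − 0.01·(10.2396, -15.3888) = (0.125804, -1.498112)
J(0.125804, -1.498112) = 16.277550214576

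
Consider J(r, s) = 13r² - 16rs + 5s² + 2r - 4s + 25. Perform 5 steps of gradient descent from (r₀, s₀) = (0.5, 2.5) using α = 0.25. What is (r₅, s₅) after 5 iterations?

∇J = (26r - 16s + 2, -16r + 10s - 4)
(r₁, s₁) = (0.5, 2.5) − 0.25·(-25, 13) = (6.75, -0.75)
(r₂, s₂) = (6.75, -0.75) − 0.25·(189.5, -119.5) = (-40.625, 29.125)
(r₃, s₃) = (-40.625, 29.125) − 0.25·(-1520.25, 937.25) = (339.4375, -205.1875)
(r₄, s₄) = (339.4375, -205.1875) − 0.25·(12110.375, -7486.875) = (-2688.15625, 1666.53125)
(r₅, s₅) = (-2688.15625, 1666.53125) − 0.25·(-96554.5625, 59671.8125) = (21450.484375, -13251.421875)

(21450.484375, -13251.421875)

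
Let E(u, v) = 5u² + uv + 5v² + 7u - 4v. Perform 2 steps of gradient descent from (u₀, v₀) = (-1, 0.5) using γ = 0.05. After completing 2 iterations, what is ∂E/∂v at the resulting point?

∇E = (10u + v + 7, u + 10v - 4)
Step 1: at (-1, 0.5), ∇E = (-2.5, 0) → (-1, 0.5) − 0.05·(-2.5, 0) = (-0.875, 0.5)
Step 2: at (-0.875, 0.5), ∇E = (-1.25, 0.125) → (-0.875, 0.5) − 0.05·(-1.25, 0.125) = (-0.8125, 0.49375)
∂E/∂v at (-0.8125, 0.49375) = 0.125

0.125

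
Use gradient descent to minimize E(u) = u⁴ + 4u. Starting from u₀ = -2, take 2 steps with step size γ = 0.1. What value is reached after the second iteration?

0.1952

E′(u) = 4u³ + 4
u₁ = -2 − 0.1·(-28) = 0.8
u₂ = 0.8 − 0.1·6.048 = 0.1952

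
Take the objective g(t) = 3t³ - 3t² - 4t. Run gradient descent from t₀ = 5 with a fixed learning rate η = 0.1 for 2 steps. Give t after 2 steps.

-201.089

g′(t) = 9t² - 6t - 4
Step 1: g′(5) = 191; t₁ = 5 − 0.1·191 = -14.1
Step 2: g′(-14.1) = 1869.89; t₂ = -14.1 − 0.1·1869.89 = -201.089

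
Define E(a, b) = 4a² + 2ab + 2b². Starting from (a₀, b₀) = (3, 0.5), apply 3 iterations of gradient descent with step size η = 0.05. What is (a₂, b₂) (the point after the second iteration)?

∇E = (8a + 2b, 2a + 4b)
Step 1: at (3, 0.5), ∇E = (25, 8) → (3, 0.5) − 0.05·(25, 8) = (1.75, 0.1)
Step 2: at (1.75, 0.1), ∇E = (14.2, 3.9) → (1.75, 0.1) − 0.05·(14.2, 3.9) = (1.04, -0.095)

(1.04, -0.095)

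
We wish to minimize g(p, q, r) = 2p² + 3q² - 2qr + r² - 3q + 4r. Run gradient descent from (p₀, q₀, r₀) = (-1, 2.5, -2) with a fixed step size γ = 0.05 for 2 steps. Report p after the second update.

-0.64

∇g = (4p, 6q - 2r - 3, -2q + 2r + 4)
(p₁, q₁, r₁) = (-1, 2.5, -2) − 0.05·(-4, 16, -5) = (-0.8, 1.7, -1.75)
(p₂, q₂, r₂) = (-0.8, 1.7, -1.75) − 0.05·(-3.2, 10.7, -2.9) = (-0.64, 1.165, -1.605)
p = -0.64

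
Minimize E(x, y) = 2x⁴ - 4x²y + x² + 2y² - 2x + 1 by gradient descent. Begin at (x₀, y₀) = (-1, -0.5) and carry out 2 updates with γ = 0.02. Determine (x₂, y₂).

(-0.52114688, -0.312608)

∇E = (8x³ - 8xy + 2x - 2, -4x² + 4y)
Step 1: at (-1, -0.5), ∇E = (-16, -6) → (-1, -0.5) − 0.02·(-16, -6) = (-0.68, -0.38)
Step 2: at (-0.68, -0.38), ∇E = (-7.942656, -3.3696) → (-0.68, -0.38) − 0.02·(-7.942656, -3.3696) = (-0.52114688, -0.312608)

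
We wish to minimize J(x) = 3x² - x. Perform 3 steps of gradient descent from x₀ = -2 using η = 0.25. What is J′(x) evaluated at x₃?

J′(x) = 6x - 1
x₁ = -2 − 0.25·(-13) = 1.25
x₂ = 1.25 − 0.25·6.5 = -0.375
x₃ = -0.375 − 0.25·(-3.25) = 0.4375
J′(x) at (0.4375) = 1.625

1.625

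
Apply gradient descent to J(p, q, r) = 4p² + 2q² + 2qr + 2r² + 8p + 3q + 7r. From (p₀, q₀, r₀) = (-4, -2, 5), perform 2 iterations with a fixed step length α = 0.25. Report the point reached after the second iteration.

(-4, -0.375, -0.125)

∇J = (8p + 8, 4q + 2r + 3, 2q + 4r + 7)
(p₁, q₁, r₁) = (-4, -2, 5) − 0.25·(-24, 5, 23) = (2, -3.25, -0.75)
(p₂, q₂, r₂) = (2, -3.25, -0.75) − 0.25·(24, -11.5, -2.5) = (-4, -0.375, -0.125)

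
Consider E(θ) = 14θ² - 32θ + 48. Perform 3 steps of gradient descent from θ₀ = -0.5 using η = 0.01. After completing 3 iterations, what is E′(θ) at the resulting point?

-17.169408

E′(θ) = 28θ - 32
Step 1: E′(-0.5) = -46; θ₁ = -0.5 − 0.01·(-46) = -0.04
Step 2: E′(-0.04) = -33.12; θ₂ = -0.04 − 0.01·(-33.12) = 0.2912
Step 3: E′(0.2912) = -23.8464; θ₃ = 0.2912 − 0.01·(-23.8464) = 0.529664
E′(θ) at (0.529664) = -17.169408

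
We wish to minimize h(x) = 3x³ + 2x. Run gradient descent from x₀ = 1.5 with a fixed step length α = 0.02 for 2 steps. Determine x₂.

h′(x) = 9x² + 2
x₁ = 1.5 − 0.02·22.25 = 1.055
x₂ = 1.055 − 0.02·12.017225 = 0.8146555

0.8146555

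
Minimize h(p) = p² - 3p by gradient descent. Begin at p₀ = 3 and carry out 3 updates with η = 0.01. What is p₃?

2.911788

h′(p) = 2p - 3
Step 1: h′(3) = 3; p₁ = 3 − 0.01·3 = 2.97
Step 2: h′(2.97) = 2.94; p₂ = 2.97 − 0.01·2.94 = 2.9406
Step 3: h′(2.9406) = 2.8812; p₃ = 2.9406 − 0.01·2.8812 = 2.911788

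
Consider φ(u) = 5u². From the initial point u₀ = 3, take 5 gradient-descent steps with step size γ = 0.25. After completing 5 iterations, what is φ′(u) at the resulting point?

φ′(u) = 10u
Step 1: φ′(3) = 30; u₁ = 3 − 0.25·30 = -4.5
Step 2: φ′(-4.5) = -45; u₂ = -4.5 − 0.25·(-45) = 6.75
Step 3: φ′(6.75) = 67.5; u₃ = 6.75 − 0.25·67.5 = -10.125
Step 4: φ′(-10.125) = -101.25; u₄ = -10.125 − 0.25·(-101.25) = 15.1875
Step 5: φ′(15.1875) = 151.875; u₅ = 15.1875 − 0.25·151.875 = -22.78125
φ′(u) at (-22.78125) = -227.8125

-227.8125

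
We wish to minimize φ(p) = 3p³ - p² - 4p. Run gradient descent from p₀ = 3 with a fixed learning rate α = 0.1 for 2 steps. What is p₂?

-19.649

φ′(p) = 9p² - 2p - 4
Step 1: φ′(3) = 71; p₁ = 3 − 0.1·71 = -4.1
Step 2: φ′(-4.1) = 155.49; p₂ = -4.1 − 0.1·155.49 = -19.649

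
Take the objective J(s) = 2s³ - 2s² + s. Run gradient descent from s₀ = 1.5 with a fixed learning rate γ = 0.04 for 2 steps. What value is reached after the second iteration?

J′(s) = 6s² - 4s + 1
Step 1: J′(1.5) = 8.5; s₁ = 1.5 − 0.04·8.5 = 1.16
Step 2: J′(1.16) = 4.4336; s₂ = 1.16 − 0.04·4.4336 = 0.982656

0.982656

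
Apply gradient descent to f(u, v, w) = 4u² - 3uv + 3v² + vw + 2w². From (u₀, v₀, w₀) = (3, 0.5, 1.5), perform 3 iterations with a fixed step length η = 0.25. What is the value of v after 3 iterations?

∇f = (8u - 3v, -3u + 6v + w, v + 4w)
Step 1: at (3, 0.5, 1.5), ∇f = (22.5, -4.5, 6.5) → (3, 0.5, 1.5) − 0.25·(22.5, -4.5, 6.5) = (-2.625, 1.625, -0.125)
Step 2: at (-2.625, 1.625, -0.125), ∇f = (-25.875, 17.5, 1.125) → (-2.625, 1.625, -0.125) − 0.25·(-25.875, 17.5, 1.125) = (3.84375, -2.75, -0.40625)
Step 3: at (3.84375, -2.75, -0.40625), ∇f = (39, -28.4375, -4.375) → (3.84375, -2.75, -0.40625) − 0.25·(39, -28.4375, -4.375) = (-5.90625, 4.359375, 0.6875)
v = 4.359375

4.359375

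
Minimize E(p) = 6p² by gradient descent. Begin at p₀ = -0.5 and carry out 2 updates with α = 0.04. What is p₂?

E′(p) = 12p
Step 1: E′(-0.5) = -6; p₁ = -0.5 − 0.04·(-6) = -0.26
Step 2: E′(-0.26) = -3.12; p₂ = -0.26 − 0.04·(-3.12) = -0.1352

-0.1352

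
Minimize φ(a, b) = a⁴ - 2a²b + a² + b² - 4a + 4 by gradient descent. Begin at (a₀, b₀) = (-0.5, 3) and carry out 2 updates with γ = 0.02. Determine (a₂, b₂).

∇φ = (4a³ - 4ab + 2a - 4, -2a² + 2b)
(a₁, b₁) = (-0.5, 3) − 0.02·(0.5, 5.5) = (-0.51, 2.89)
(a₂, b₂) = (-0.51, 2.89) − 0.02·(0.344996, 5.2598) = (-0.51689992, 2.784804)

(-0.51689992, 2.784804)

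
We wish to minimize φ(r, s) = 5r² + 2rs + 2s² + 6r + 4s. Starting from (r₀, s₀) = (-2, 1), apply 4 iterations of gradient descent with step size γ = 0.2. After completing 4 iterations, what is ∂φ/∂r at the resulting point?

∇φ = (10r + 2s + 6, 2r + 4s + 4)
(r₁, s₁) = (-2, 1) − 0.2·(-12, 4) = (0.4, 0.2)
(r₂, s₂) = (0.4, 0.2) − 0.2·(10.4, 5.6) = (-1.68, -0.92)
(r₃, s₃) = (-1.68, -0.92) − 0.2·(-12.64, -3.04) = (0.848, -0.312)
(r₄, s₄) = (0.848, -0.312) − 0.2·(13.856, 4.448) = (-1.9232, -1.2016)
∂φ/∂r at (-1.9232, -1.2016) = -15.6352

-15.6352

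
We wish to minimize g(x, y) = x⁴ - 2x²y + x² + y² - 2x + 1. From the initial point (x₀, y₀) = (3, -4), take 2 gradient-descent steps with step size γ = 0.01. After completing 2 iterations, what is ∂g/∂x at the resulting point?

20.644232593408

∇g = (4x³ - 4xy + 2x - 2, -2x² + 2y)
Step 1: at (3, -4), ∇g = (160, -26) → (3, -4) − 0.01·(160, -26) = (1.4, -3.74)
Step 2: at (1.4, -3.74), ∇g = (32.72, -11.4) → (1.4, -3.74) − 0.01·(32.72, -11.4) = (1.0728, -3.626)
∂g/∂x at (1.0728, -3.626) = 20.644232593408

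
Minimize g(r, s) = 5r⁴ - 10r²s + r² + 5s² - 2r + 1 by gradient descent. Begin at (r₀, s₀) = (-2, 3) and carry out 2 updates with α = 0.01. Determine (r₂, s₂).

(-1.7135472, 3.02716)

∇g = (20r³ - 20rs + 2r - 2, -10r² + 10s)
Step 1: at (-2, 3), ∇g = (-46, -10) → (-2, 3) − 0.01·(-46, -10) = (-1.54, 3.1)
Step 2: at (-1.54, 3.1), ∇g = (17.35472, 7.284) → (-1.54, 3.1) − 0.01·(17.35472, 7.284) = (-1.7135472, 3.02716)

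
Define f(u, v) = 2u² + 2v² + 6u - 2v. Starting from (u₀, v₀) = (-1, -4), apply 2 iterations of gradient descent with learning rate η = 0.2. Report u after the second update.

∇f = (4u + 6, 4v - 2)
(u₁, v₁) = (-1, -4) − 0.2·(2, -18) = (-1.4, -0.4)
(u₂, v₂) = (-1.4, -0.4) − 0.2·(0.4, -3.6) = (-1.48, 0.32)
u = -1.48

-1.48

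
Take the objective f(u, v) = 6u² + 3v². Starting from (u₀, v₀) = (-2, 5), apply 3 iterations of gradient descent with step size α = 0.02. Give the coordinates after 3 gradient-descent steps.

(-0.877952, 3.40736)

∇f = (12u, 6v)
Step 1: at (-2, 5), ∇f = (-24, 30) → (-2, 5) − 0.02·(-24, 30) = (-1.52, 4.4)
Step 2: at (-1.52, 4.4), ∇f = (-18.24, 26.4) → (-1.52, 4.4) − 0.02·(-18.24, 26.4) = (-1.1552, 3.872)
Step 3: at (-1.1552, 3.872), ∇f = (-13.8624, 23.232) → (-1.1552, 3.872) − 0.02·(-13.8624, 23.232) = (-0.877952, 3.40736)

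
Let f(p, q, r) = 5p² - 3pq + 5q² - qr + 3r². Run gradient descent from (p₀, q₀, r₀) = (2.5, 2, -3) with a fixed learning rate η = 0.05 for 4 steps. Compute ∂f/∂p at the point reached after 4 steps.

∇f = (10p - 3q, -3p + 10q - r, -q + 6r)
Step 1: at (2.5, 2, -3), ∇f = (19, 15.5, -20) → (2.5, 2, -3) − 0.05·(19, 15.5, -20) = (1.55, 1.225, -2)
Step 2: at (1.55, 1.225, -2), ∇f = (11.825, 9.6, -13.225) → (1.55, 1.225, -2) − 0.05·(11.825, 9.6, -13.225) = (0.95875, 0.745, -1.33875)
Step 3: at (0.95875, 0.745, -1.33875), ∇f = (7.3525, 5.9125, -8.7775) → (0.95875, 0.745, -1.33875) − 0.05·(7.3525, 5.9125, -8.7775) = (0.591125, 0.449375, -0.899875)
Step 4: at (0.591125, 0.449375, -0.899875), ∇f = (4.563125, 3.62025, -5.848625) → (0.591125, 0.449375, -0.899875) − 0.05·(4.563125, 3.62025, -5.848625) = (0.36296875, 0.2683625, -0.60744375)
∂f/∂p at (0.36296875, 0.2683625, -0.60744375) = 2.8246

2.8246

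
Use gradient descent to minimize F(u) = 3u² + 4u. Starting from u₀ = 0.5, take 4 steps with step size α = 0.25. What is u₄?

-0.59375

F′(u) = 6u + 4
Step 1: F′(0.5) = 7; u₁ = 0.5 − 0.25·7 = -1.25
Step 2: F′(-1.25) = -3.5; u₂ = -1.25 − 0.25·(-3.5) = -0.375
Step 3: F′(-0.375) = 1.75; u₃ = -0.375 − 0.25·1.75 = -0.8125
Step 4: F′(-0.8125) = -0.875; u₄ = -0.8125 − 0.25·(-0.875) = -0.59375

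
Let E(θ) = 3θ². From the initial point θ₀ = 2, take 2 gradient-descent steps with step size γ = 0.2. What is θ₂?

0.08

E′(θ) = 6θ
θ₁ = 2 − 0.2·12 = -0.4
θ₂ = -0.4 − 0.2·(-2.4) = 0.08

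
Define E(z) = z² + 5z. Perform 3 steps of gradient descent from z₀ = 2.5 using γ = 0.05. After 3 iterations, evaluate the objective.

E′(z) = 2z + 5
z₁ = 2.5 − 0.05·10 = 2
z₂ = 2 − 0.05·9 = 1.55
z₃ = 1.55 − 0.05·8.1 = 1.145
E(1.145) = 7.036025

7.036025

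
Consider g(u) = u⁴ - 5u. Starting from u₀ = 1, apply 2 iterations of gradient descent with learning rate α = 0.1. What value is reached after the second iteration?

g′(u) = 4u³ - 5
Step 1: g′(1) = -1; u₁ = 1 − 0.1·(-1) = 1.1
Step 2: g′(1.1) = 0.324; u₂ = 1.1 − 0.1·0.324 = 1.0676

1.0676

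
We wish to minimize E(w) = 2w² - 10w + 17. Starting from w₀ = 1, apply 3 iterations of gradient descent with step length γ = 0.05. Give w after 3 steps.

1.732

E′(w) = 4w - 10
Step 1: E′(1) = -6; w₁ = 1 − 0.05·(-6) = 1.3
Step 2: E′(1.3) = -4.8; w₂ = 1.3 − 0.05·(-4.8) = 1.54
Step 3: E′(1.54) = -3.84; w₃ = 1.54 − 0.05·(-3.84) = 1.732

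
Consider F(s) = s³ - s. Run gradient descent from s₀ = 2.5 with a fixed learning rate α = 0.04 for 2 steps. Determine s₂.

F′(s) = 3s² - 1
Step 1: F′(2.5) = 17.75; s₁ = 2.5 − 0.04·17.75 = 1.79
Step 2: F′(1.79) = 8.6123; s₂ = 1.79 − 0.04·8.6123 = 1.445508

1.445508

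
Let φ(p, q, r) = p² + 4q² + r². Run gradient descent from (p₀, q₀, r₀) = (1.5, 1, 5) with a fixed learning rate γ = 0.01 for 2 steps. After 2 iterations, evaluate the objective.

∇φ = (2p, 8q, 2r)
(p₁, q₁, r₁) = (1.5, 1, 5) − 0.01·(3, 8, 10) = (1.47, 0.92, 4.9)
(p₂, q₂, r₂) = (1.47, 0.92, 4.9) − 0.01·(2.94, 7.36, 9.8) = (1.4406, 0.8464, 4.802)
φ(1.4406, 0.8464, 4.802) = 28.0001042

28.0001042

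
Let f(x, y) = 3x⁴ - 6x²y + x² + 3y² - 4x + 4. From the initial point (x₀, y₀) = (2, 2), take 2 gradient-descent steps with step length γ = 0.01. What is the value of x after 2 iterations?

1.49487104

∇f = (12x³ - 12xy + 2x - 4, -6x² + 6y)
(x₁, y₁) = (2, 2) − 0.01·(48, -12) = (1.52, 2.12)
(x₂, y₂) = (1.52, 2.12) − 0.01·(2.512896, -1.1424) = (1.49487104, 2.131424)
x = 1.49487104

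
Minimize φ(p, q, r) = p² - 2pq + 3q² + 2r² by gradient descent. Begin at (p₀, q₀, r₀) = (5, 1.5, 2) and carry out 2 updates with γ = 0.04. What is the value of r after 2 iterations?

1.4112

∇φ = (2p - 2q, -2p + 6q, 4r)
(p₁, q₁, r₁) = (5, 1.5, 2) − 0.04·(7, -1, 8) = (4.72, 1.54, 1.68)
(p₂, q₂, r₂) = (4.72, 1.54, 1.68) − 0.04·(6.36, -0.2, 6.72) = (4.4656, 1.548, 1.4112)
r = 1.4112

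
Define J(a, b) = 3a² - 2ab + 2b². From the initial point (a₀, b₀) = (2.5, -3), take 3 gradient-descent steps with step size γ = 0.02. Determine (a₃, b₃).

∇J = (6a - 2b, -2a + 4b)
(a₁, b₁) = (2.5, -3) − 0.02·(21, -17) = (2.08, -2.66)
(a₂, b₂) = (2.08, -2.66) − 0.02·(17.8, -14.8) = (1.724, -2.364)
(a₃, b₃) = (1.724, -2.364) − 0.02·(15.072, -12.904) = (1.42256, -2.10592)

(1.42256, -2.10592)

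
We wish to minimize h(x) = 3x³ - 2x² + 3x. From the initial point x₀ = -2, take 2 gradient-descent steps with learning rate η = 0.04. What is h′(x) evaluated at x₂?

h′(x) = 9x² - 4x + 3
x₁ = -2 − 0.04·47 = -3.88
x₂ = -3.88 − 0.04·154.0096 = -10.040384
h′(x) at (-10.040384) = 950.445333807104

950.445333807104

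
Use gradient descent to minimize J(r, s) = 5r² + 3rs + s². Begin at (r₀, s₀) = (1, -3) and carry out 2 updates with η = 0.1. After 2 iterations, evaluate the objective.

3.2805

∇J = (10r + 3s, 3r + 2s)
Step 1: at (1, -3), ∇J = (1, -3) → (1, -3) − 0.1·(1, -3) = (0.9, -2.7)
Step 2: at (0.9, -2.7), ∇J = (0.9, -2.7) → (0.9, -2.7) − 0.1·(0.9, -2.7) = (0.81, -2.43)
J(0.81, -2.43) = 3.2805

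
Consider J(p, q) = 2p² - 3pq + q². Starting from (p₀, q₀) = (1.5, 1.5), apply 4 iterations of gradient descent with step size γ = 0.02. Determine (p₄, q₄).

∇J = (4p - 3q, -3p + 2q)
(p₁, q₁) = (1.5, 1.5) − 0.02·(1.5, -1.5) = (1.47, 1.53)
(p₂, q₂) = (1.47, 1.53) − 0.02·(1.29, -1.35) = (1.4442, 1.557)
(p₃, q₃) = (1.4442, 1.557) − 0.02·(1.1058, -1.2186) = (1.422084, 1.581372)
(p₄, q₄) = (1.422084, 1.581372) − 0.02·(0.94422, -1.103508) = (1.4031996, 1.60344216)

(1.4031996, 1.60344216)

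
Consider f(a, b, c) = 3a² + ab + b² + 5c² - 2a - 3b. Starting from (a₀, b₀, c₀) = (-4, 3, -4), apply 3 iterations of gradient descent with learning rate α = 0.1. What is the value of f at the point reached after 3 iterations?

∇f = (6a + b - 2, a + 2b - 3, 10c)
(a₁, b₁, c₁) = (-4, 3, -4) − 0.1·(-23, -1, -40) = (-1.7, 3.1, 0)
(a₂, b₂, c₂) = (-1.7, 3.1, 0) − 0.1·(-9.1, 1.5, 0) = (-0.79, 2.95, 0)
(a₃, b₃, c₃) = (-0.79, 2.95, 0) − 0.1·(-3.79, 2.11, 0) = (-0.411, 2.739, 0)
f(-0.411, 2.739, 0) = -0.511845

-0.511845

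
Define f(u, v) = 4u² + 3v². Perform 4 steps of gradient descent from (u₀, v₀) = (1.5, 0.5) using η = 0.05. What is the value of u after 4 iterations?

0.1944

∇f = (8u, 6v)
(u₁, v₁) = (1.5, 0.5) − 0.05·(12, 3) = (0.9, 0.35)
(u₂, v₂) = (0.9, 0.35) − 0.05·(7.2, 2.1) = (0.54, 0.245)
(u₃, v₃) = (0.54, 0.245) − 0.05·(4.32, 1.47) = (0.324, 0.1715)
(u₄, v₄) = (0.324, 0.1715) − 0.05·(2.592, 1.029) = (0.1944, 0.12005)
u = 0.1944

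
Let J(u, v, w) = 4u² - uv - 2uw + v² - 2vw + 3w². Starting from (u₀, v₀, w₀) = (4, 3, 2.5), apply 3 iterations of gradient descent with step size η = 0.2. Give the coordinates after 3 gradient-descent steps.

∇J = (8u - v - 2w, -u + 2v - 2w, -2u - 2v + 6w)
Step 1: at (4, 3, 2.5), ∇J = (24, -3, 1) → (4, 3, 2.5) − 0.2·(24, -3, 1) = (-0.8, 3.6, 2.3)
Step 2: at (-0.8, 3.6, 2.3), ∇J = (-14.6, 3.4, 8.2) → (-0.8, 3.6, 2.3) − 0.2·(-14.6, 3.4, 8.2) = (2.12, 2.92, 0.66)
Step 3: at (2.12, 2.92, 0.66), ∇J = (12.72, 2.4, -6.12) → (2.12, 2.92, 0.66) − 0.2·(12.72, 2.4, -6.12) = (-0.424, 2.44, 1.884)

(-0.424, 2.44, 1.884)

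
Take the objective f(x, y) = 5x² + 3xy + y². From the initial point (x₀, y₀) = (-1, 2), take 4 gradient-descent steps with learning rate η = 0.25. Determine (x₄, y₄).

(-3.03515625, -0.2734375)

∇f = (10x + 3y, 3x + 2y)
(x₁, y₁) = (-1, 2) − 0.25·(-4, 1) = (0, 1.75)
(x₂, y₂) = (0, 1.75) − 0.25·(5.25, 3.5) = (-1.3125, 0.875)
(x₃, y₃) = (-1.3125, 0.875) − 0.25·(-10.5, -2.1875) = (1.3125, 1.421875)
(x₄, y₄) = (1.3125, 1.421875) − 0.25·(17.390625, 6.78125) = (-3.03515625, -0.2734375)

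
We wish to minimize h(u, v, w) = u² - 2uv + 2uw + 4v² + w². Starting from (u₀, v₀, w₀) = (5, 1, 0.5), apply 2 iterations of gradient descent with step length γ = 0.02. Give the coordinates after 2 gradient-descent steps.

∇h = (2u - 2v + 2w, -2u + 8v, 2u + 2w)
Step 1: at (5, 1, 0.5), ∇h = (9, -2, 11) → (5, 1, 0.5) − 0.02·(9, -2, 11) = (4.82, 1.04, 0.28)
Step 2: at (4.82, 1.04, 0.28), ∇h = (8.12, -1.32, 10.2) → (4.82, 1.04, 0.28) − 0.02·(8.12, -1.32, 10.2) = (4.6576, 1.0664, 0.076)

(4.6576, 1.0664, 0.076)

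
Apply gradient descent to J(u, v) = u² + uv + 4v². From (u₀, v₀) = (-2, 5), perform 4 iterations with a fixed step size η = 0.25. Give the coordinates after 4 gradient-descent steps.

(0.6328125, 5.37890625)

∇J = (2u + v, u + 8v)
(u₁, v₁) = (-2, 5) − 0.25·(1, 38) = (-2.25, -4.5)
(u₂, v₂) = (-2.25, -4.5) − 0.25·(-9, -38.25) = (0, 5.0625)
(u₃, v₃) = (0, 5.0625) − 0.25·(5.0625, 40.5) = (-1.265625, -5.0625)
(u₄, v₄) = (-1.265625, -5.0625) − 0.25·(-7.59375, -41.765625) = (0.6328125, 5.37890625)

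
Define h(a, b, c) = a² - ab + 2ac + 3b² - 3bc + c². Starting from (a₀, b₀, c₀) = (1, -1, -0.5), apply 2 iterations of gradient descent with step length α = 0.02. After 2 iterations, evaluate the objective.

1.17793344

∇h = (2a - b + 2c, -a + 6b - 3c, 2a - 3b + 2c)
Step 1: at (1, -1, -0.5), ∇h = (2, -5.5, 4) → (1, -1, -0.5) − 0.02·(2, -5.5, 4) = (0.96, -0.89, -0.58)
Step 2: at (0.96, -0.89, -0.58), ∇h = (1.65, -4.56, 3.43) → (0.96, -0.89, -0.58) − 0.02·(1.65, -4.56, 3.43) = (0.927, -0.7988, -0.6486)
h(0.927, -0.7988, -0.6486) = 1.17793344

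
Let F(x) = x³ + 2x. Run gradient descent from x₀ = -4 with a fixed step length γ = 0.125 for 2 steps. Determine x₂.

-49.8984375

F′(x) = 3x² + 2
x₁ = -4 − 0.125·50 = -10.25
x₂ = -10.25 − 0.125·317.1875 = -49.8984375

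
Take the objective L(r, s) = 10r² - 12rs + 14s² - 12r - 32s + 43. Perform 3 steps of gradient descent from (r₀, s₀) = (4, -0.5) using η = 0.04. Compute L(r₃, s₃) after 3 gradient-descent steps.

∇L = (20r - 12s - 12, -12r + 28s - 32)
(r₁, s₁) = (4, -0.5) − 0.04·(74, -94) = (1.04, 3.26)
(r₂, s₂) = (1.04, 3.26) − 0.04·(-30.32, 46.8) = (2.2528, 1.388)
(r₃, s₃) = (2.2528, 1.388) − 0.04·(16.4, -20.1696) = (1.5968, 2.194784)
L(1.5968, 2.194784) = 4.486516598784

4.486516598784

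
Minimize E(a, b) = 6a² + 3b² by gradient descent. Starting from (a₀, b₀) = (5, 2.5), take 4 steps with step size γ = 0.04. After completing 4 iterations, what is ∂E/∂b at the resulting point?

5.0043264

∇E = (12a, 6b)
Step 1: at (5, 2.5), ∇E = (60, 15) → (5, 2.5) − 0.04·(60, 15) = (2.6, 1.9)
Step 2: at (2.6, 1.9), ∇E = (31.2, 11.4) → (2.6, 1.9) − 0.04·(31.2, 11.4) = (1.352, 1.444)
Step 3: at (1.352, 1.444), ∇E = (16.224, 8.664) → (1.352, 1.444) − 0.04·(16.224, 8.664) = (0.70304, 1.09744)
Step 4: at (0.70304, 1.09744), ∇E = (8.43648, 6.58464) → (0.70304, 1.09744) − 0.04·(8.43648, 6.58464) = (0.3655808, 0.8340544)
∂E/∂b at (0.3655808, 0.8340544) = 5.0043264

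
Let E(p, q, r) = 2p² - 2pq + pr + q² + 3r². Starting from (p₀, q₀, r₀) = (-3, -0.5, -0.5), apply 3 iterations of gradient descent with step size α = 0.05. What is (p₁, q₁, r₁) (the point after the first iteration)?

∇E = (4p - 2q + r, -2p + 2q, p + 6r)
Step 1: at (-3, -0.5, -0.5), ∇E = (-11.5, 5, -6) → (-3, -0.5, -0.5) − 0.05·(-11.5, 5, -6) = (-2.425, -0.75, -0.2)

(-2.425, -0.75, -0.2)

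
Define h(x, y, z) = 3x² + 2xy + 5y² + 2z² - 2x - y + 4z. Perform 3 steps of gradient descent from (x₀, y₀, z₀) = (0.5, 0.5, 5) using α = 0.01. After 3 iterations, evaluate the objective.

∇h = (6x + 2y - 2, 2x + 10y - 1, 4z + 4)
Step 1: at (0.5, 0.5, 5), ∇h = (2, 5, 24) → (0.5, 0.5, 5) − 0.01·(2, 5, 24) = (0.48, 0.45, 4.76)
Step 2: at (0.48, 0.45, 4.76), ∇h = (1.78, 4.46, 23.04) → (0.48, 0.45, 4.76) − 0.01·(1.78, 4.46, 23.04) = (0.4622, 0.4054, 4.5296)
Step 3: at (0.4622, 0.4054, 4.5296), ∇h = (1.584, 3.9784, 22.1184) → (0.4622, 0.4054, 4.5296) − 0.01·(1.584, 3.9784, 22.1184) = (0.44636, 0.365616, 4.308416)
h(0.44636, 0.365616, 4.308416) = 54.692704619712

54.692704619712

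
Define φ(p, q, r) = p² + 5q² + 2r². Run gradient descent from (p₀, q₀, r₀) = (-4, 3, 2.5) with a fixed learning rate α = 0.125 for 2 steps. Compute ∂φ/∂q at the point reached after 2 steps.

1.875

∇φ = (2p, 10q, 4r)
(p₁, q₁, r₁) = (-4, 3, 2.5) − 0.125·(-8, 30, 10) = (-3, -0.75, 1.25)
(p₂, q₂, r₂) = (-3, -0.75, 1.25) − 0.125·(-6, -7.5, 5) = (-2.25, 0.1875, 0.625)
∂φ/∂q at (-2.25, 0.1875, 0.625) = 1.875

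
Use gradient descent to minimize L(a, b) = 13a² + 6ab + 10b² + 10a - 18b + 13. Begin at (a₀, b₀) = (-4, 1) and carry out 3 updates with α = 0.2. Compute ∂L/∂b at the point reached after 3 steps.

∇L = (26a + 6b + 10, 6a + 20b - 18)
Step 1: at (-4, 1), ∇L = (-88, -22) → (-4, 1) − 0.2·(-88, -22) = (13.6, 5.4)
Step 2: at (13.6, 5.4), ∇L = (396, 171.6) → (13.6, 5.4) − 0.2·(396, 171.6) = (-65.6, -28.92)
Step 3: at (-65.6, -28.92), ∇L = (-1869.12, -990) → (-65.6, -28.92) − 0.2·(-1869.12, -990) = (308.224, 169.08)
∂L/∂b at (308.224, 169.08) = 5212.944

5212.944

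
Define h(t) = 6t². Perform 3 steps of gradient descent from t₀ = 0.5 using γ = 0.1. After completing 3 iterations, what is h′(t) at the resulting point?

-0.048

h′(t) = 12t
t₁ = 0.5 − 0.1·6 = -0.1
t₂ = -0.1 − 0.1·(-1.2) = 0.02
t₃ = 0.02 − 0.1·0.24 = -0.004
h′(t) at (-0.004) = -0.048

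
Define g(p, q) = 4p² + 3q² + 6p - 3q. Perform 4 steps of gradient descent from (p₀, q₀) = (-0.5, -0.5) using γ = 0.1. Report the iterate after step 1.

(-0.7, 0.1)

∇g = (8p + 6, 6q - 3)
(p₁, q₁) = (-0.5, -0.5) − 0.1·(2, -6) = (-0.7, 0.1)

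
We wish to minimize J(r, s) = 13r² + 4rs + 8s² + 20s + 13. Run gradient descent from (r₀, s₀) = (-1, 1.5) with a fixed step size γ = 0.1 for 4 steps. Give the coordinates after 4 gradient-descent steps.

∇J = (26r + 4s, 4r + 16s + 20)
Step 1: at (-1, 1.5), ∇J = (-20, 40) → (-1, 1.5) − 0.1·(-20, 40) = (1, -2.5)
Step 2: at (1, -2.5), ∇J = (16, -16) → (1, -2.5) − 0.1·(16, -16) = (-0.6, -0.9)
Step 3: at (-0.6, -0.9), ∇J = (-19.2, 3.2) → (-0.6, -0.9) − 0.1·(-19.2, 3.2) = (1.32, -1.22)
Step 4: at (1.32, -1.22), ∇J = (29.44, 5.76) → (1.32, -1.22) − 0.1·(29.44, 5.76) = (-1.624, -1.796)

(-1.624, -1.796)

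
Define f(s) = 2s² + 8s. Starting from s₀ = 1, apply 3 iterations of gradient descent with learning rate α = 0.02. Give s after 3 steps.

f′(s) = 4s + 8
Step 1: f′(1) = 12; s₁ = 1 − 0.02·12 = 0.76
Step 2: f′(0.76) = 11.04; s₂ = 0.76 − 0.02·11.04 = 0.5392
Step 3: f′(0.5392) = 10.1568; s₃ = 0.5392 − 0.02·10.1568 = 0.336064

0.336064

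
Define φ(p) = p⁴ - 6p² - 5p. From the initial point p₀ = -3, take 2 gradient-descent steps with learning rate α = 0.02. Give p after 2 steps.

φ′(p) = 4p³ - 12p - 5
Step 1: φ′(-3) = -77; p₁ = -3 − 0.02·(-77) = -1.46
Step 2: φ′(-1.46) = 0.071456; p₂ = -1.46 − 0.02·0.071456 = -1.46142912

-1.46142912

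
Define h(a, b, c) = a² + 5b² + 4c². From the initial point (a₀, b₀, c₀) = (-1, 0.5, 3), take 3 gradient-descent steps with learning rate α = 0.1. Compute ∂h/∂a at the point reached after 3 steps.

-1.024

∇h = (2a, 10b, 8c)
Step 1: at (-1, 0.5, 3), ∇h = (-2, 5, 24) → (-1, 0.5, 3) − 0.1·(-2, 5, 24) = (-0.8, 0, 0.6)
Step 2: at (-0.8, 0, 0.6), ∇h = (-1.6, 0, 4.8) → (-0.8, 0, 0.6) − 0.1·(-1.6, 0, 4.8) = (-0.64, 0, 0.12)
Step 3: at (-0.64, 0, 0.12), ∇h = (-1.28, 0, 0.96) → (-0.64, 0, 0.12) − 0.1·(-1.28, 0, 0.96) = (-0.512, 0, 0.024)
∂h/∂a at (-0.512, 0, 0.024) = -1.024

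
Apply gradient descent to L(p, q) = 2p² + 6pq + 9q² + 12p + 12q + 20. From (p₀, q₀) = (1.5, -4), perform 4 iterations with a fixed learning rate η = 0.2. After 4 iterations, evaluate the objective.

454040.38878848

∇L = (4p + 6q + 12, 6p + 18q + 12)
Step 1: at (1.5, -4), ∇L = (-6, -51) → (1.5, -4) − 0.2·(-6, -51) = (2.7, 6.2)
Step 2: at (2.7, 6.2), ∇L = (60, 139.8) → (2.7, 6.2) − 0.2·(60, 139.8) = (-9.3, -21.76)
Step 3: at (-9.3, -21.76), ∇L = (-155.76, -435.48) → (-9.3, -21.76) − 0.2·(-155.76, -435.48) = (21.852, 65.336)
Step 4: at (21.852, 65.336), ∇L = (491.424, 1319.16) → (21.852, 65.336) − 0.2·(491.424, 1319.16) = (-76.4328, -198.496)
L(-76.4328, -198.496) = 454040.38878848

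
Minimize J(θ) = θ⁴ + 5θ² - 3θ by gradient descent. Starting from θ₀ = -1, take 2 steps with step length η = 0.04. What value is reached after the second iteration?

-0.06675712

J′(θ) = 4θ³ + 10θ - 3
Step 1: J′(-1) = -17; θ₁ = -1 − 0.04·(-17) = -0.32
Step 2: J′(-0.32) = -6.331072; θ₂ = -0.32 − 0.04·(-6.331072) = -0.06675712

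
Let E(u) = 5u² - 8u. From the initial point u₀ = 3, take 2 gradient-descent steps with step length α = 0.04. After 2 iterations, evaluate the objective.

E′(u) = 10u - 8
u₁ = 3 − 0.04·22 = 2.12
u₂ = 2.12 − 0.04·13.2 = 1.592
E(1.592) = -0.06368

-0.06368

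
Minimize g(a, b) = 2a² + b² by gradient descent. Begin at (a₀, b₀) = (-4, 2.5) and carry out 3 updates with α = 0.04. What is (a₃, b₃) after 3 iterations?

(-2.370816, 1.94672)

∇g = (4a, 2b)
(a₁, b₁) = (-4, 2.5) − 0.04·(-16, 5) = (-3.36, 2.3)
(a₂, b₂) = (-3.36, 2.3) − 0.04·(-13.44, 4.6) = (-2.8224, 2.116)
(a₃, b₃) = (-2.8224, 2.116) − 0.04·(-11.2896, 4.232) = (-2.370816, 1.94672)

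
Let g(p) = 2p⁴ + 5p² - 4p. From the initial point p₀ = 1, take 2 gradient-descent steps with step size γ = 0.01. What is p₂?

g′(p) = 8p³ + 10p - 4
Step 1: g′(1) = 14; p₁ = 1 − 0.01·14 = 0.86
Step 2: g′(0.86) = 9.688448; p₂ = 0.86 − 0.01·9.688448 = 0.76311552

0.76311552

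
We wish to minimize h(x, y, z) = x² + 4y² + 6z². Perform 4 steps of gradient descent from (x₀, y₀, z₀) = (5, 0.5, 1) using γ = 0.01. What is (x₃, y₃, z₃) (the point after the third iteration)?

(4.70596, 0.389344, 0.681472)

∇h = (2x, 8y, 12z)
(x₁, y₁, z₁) = (5, 0.5, 1) − 0.01·(10, 4, 12) = (4.9, 0.46, 0.88)
(x₂, y₂, z₂) = (4.9, 0.46, 0.88) − 0.01·(9.8, 3.68, 10.56) = (4.802, 0.4232, 0.7744)
(x₃, y₃, z₃) = (4.802, 0.4232, 0.7744) − 0.01·(9.604, 3.3856, 9.2928) = (4.70596, 0.389344, 0.681472)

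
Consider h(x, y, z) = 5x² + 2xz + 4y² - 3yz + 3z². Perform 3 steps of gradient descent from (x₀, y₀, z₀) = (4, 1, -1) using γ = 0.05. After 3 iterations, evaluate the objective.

2.4993718125

∇h = (10x + 2z, 8y - 3z, 2x - 3y + 6z)
Step 1: at (4, 1, -1), ∇h = (38, 11, -1) → (4, 1, -1) − 0.05·(38, 11, -1) = (2.1, 0.45, -0.95)
Step 2: at (2.1, 0.45, -0.95), ∇h = (19.1, 6.45, -2.85) → (2.1, 0.45, -0.95) − 0.05·(19.1, 6.45, -2.85) = (1.145, 0.1275, -0.8075)
Step 3: at (1.145, 0.1275, -0.8075), ∇h = (9.835, 3.4425, -2.9375) → (1.145, 0.1275, -0.8075) − 0.05·(9.835, 3.4425, -2.9375) = (0.65325, -0.044625, -0.660625)
h(0.65325, -0.044625, -0.660625) = 2.4993718125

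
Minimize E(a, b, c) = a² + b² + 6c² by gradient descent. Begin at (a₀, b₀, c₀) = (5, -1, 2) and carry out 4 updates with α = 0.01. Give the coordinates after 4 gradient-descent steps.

∇E = (2a, 2b, 12c)
(a₁, b₁, c₁) = (5, -1, 2) − 0.01·(10, -2, 24) = (4.9, -0.98, 1.76)
(a₂, b₂, c₂) = (4.9, -0.98, 1.76) − 0.01·(9.8, -1.96, 21.12) = (4.802, -0.9604, 1.5488)
(a₃, b₃, c₃) = (4.802, -0.9604, 1.5488) − 0.01·(9.604, -1.9208, 18.5856) = (4.70596, -0.941192, 1.362944)
(a₄, b₄, c₄) = (4.70596, -0.941192, 1.362944) − 0.01·(9.41192, -1.882384, 16.355328) = (4.6118408, -0.92236816, 1.19939072)

(4.6118408, -0.92236816, 1.19939072)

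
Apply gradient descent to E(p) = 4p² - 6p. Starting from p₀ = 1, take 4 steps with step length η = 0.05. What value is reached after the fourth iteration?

0.7824

E′(p) = 8p - 6
p₁ = 1 − 0.05·2 = 0.9
p₂ = 0.9 − 0.05·1.2 = 0.84
p₃ = 0.84 − 0.05·0.72 = 0.804
p₄ = 0.804 − 0.05·0.432 = 0.7824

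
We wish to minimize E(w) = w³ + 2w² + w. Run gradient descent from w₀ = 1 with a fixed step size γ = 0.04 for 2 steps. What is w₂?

E′(w) = 3w² + 4w + 1
w₁ = 1 − 0.04·8 = 0.68
w₂ = 0.68 − 0.04·5.1072 = 0.475712

0.475712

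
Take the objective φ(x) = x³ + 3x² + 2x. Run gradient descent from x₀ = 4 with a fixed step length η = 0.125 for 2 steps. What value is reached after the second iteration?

φ′(x) = 3x² + 6x + 2
x₁ = 4 − 0.125·74 = -5.25
x₂ = -5.25 − 0.125·53.1875 = -11.8984375

-11.8984375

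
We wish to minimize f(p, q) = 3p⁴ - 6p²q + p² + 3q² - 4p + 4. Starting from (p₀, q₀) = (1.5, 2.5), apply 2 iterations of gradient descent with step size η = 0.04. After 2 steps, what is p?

1.31440896

∇f = (12p³ - 12pq + 2p - 4, -6p² + 6q)
Step 1: at (1.5, 2.5), ∇f = (-5.5, 1.5) → (1.5, 2.5) − 0.04·(-5.5, 1.5) = (1.72, 2.44)
Step 2: at (1.72, 2.44), ∇f = (10.139776, -3.1104) → (1.72, 2.44) − 0.04·(10.139776, -3.1104) = (1.31440896, 2.564416)
p = 1.31440896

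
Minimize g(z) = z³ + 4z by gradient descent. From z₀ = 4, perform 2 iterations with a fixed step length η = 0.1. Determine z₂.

g′(z) = 3z² + 4
z₁ = 4 − 0.1·52 = -1.2
z₂ = -1.2 − 0.1·8.32 = -2.032

-2.032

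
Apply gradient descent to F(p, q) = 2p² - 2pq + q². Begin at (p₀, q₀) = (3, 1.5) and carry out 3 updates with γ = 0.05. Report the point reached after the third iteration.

∇F = (4p - 2q, -2p + 2q)
Step 1: at (3, 1.5), ∇F = (9, -3) → (3, 1.5) − 0.05·(9, -3) = (2.55, 1.65)
Step 2: at (2.55, 1.65), ∇F = (6.9, -1.8) → (2.55, 1.65) − 0.05·(6.9, -1.8) = (2.205, 1.74)
Step 3: at (2.205, 1.74), ∇F = (5.34, -0.93) → (2.205, 1.74) − 0.05·(5.34, -0.93) = (1.938, 1.7865)

(1.938, 1.7865)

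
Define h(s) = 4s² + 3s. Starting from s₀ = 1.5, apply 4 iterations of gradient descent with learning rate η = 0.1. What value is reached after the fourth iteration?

h′(s) = 8s + 3
Step 1: h′(1.5) = 15; s₁ = 1.5 − 0.1·15 = 0
Step 2: h′(0) = 3; s₂ = 0 − 0.1·3 = -0.3
Step 3: h′(-0.3) = 0.6; s₃ = -0.3 − 0.1·0.6 = -0.36
Step 4: h′(-0.36) = 0.12; s₄ = -0.36 − 0.1·0.12 = -0.372

-0.372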